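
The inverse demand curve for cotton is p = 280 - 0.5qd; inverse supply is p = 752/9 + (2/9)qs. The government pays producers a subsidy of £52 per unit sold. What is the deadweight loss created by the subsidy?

Pre-subsidy: 280 - 0.5q = 752/9 + (2/9)q gives q* = 272 and p* = 144.
With the subsidy, sellers receive ps = pb + 52 for each unit, where pb is the price buyers pay.
On the curves, pb = 280 - 0.5q and ps = 752/9 + (2/9)q; the wedge ps − pb = 52 gives 752/9 + (2/9)q − (280 - 0.5q) = 52, so q' = 344.
Then pb = 280 − 0.5·344 = 108 and ps = 752/9 + (2/9)·344 = 160.
The subsidy expands output by 344 − 272 = 72 past the efficient level; on those units the gap between marginal cost and willingness to pay runs from 0 up to 52.
DWL = ½ × 52 × 72 = 1872.

Deadweight loss = £1872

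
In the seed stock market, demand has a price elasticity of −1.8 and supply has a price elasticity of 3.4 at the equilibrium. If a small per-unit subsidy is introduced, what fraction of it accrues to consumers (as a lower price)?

For a small subsidy around the equilibrium, the benefit split depends on the relative slopes, which at a point are proportional to the elasticities.
Buyer share = εs/(εs + |εd|) = 3.4/(3.4 + 1.8) = 17/26; seller share = |εd|/(εs + |εd|) = 9/26.

Consumer share = 17/26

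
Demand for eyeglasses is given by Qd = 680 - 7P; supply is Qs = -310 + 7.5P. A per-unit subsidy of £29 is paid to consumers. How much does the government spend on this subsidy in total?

Pre-subsidy: 680 - 7P = -310 + 7.5P gives P* = 1980/29, Q* = 5860/29.
With the rebate, buyers effectively pay Pb = Ps − 29, where Ps is the price sellers receive.
Demand in terms of Ps becomes Qd = 680 − 7(Ps − 29) = 883 - 7Ps. Setting this equal to supply: 883 - 7Ps = -310 + 7.5Ps, so Ps = 2386/29.
Buyers pay Pb = 2386/29 − 29 = 1545/29; Q' = -310 + 7.5·(2386/29) = 8905/29.
Government outlay = subsidy × quantity = 29 × 8905/29 = 8905.

Government cost = £8905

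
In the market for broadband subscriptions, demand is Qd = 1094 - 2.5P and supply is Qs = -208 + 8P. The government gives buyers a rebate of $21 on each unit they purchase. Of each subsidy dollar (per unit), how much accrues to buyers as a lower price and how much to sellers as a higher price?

Pre-subsidy: 1094 - 2.5P = -208 + 8P gives P* = 124, Q* = 784.
With the rebate, buyers effectively pay Pb = Ps − 21, where Ps is the price sellers receive.
Demand in terms of Ps becomes Qd = 1094 − 2.5(Ps − 21) = 1146.5 - 2.5Ps. Setting this equal to supply: 1146.5 - 2.5Ps = -208 + 8Ps, so Ps = 129.
Buyers pay Pb = 129 − 21 = 108; Q' = -208 + 8·129 = 824.
Buyers' price falls by P* − Pb = 124 − 108 = 16; sellers' price rises by Ps − P* = 129 − 124 = 5.

Buyers gain $16 per unit; sellers gain $5 per unit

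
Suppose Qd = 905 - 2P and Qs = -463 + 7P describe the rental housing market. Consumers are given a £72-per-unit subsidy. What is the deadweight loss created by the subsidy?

Deadweight loss = £4032

Pre-subsidy: 905 - 2P = -463 + 7P gives P* = 152, Q* = 601.
With the rebate, buyers effectively pay Pb = Ps − 72, where Ps is the price sellers receive.
Demand in terms of Ps becomes Qd = 905 − 2(Ps − 72) = 1049 - 2Ps. Setting this equal to supply: 1049 - 2Ps = -463 + 7Ps, so Ps = 168.
Buyers pay Pb = 168 − 72 = 96; Q' = -463 + 7·168 = 713.
The subsidy expands output by 713 − 601 = 112 past the efficient level; on those units the gap between marginal cost and willingness to pay runs from 0 up to 72.
DWL = ½ × 72 × 112 = 4032.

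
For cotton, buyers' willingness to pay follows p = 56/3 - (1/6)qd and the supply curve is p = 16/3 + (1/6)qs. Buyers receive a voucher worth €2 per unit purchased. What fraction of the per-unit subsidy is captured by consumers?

Consumer share = 0.5

Pre-subsidy: 56/3 - (1/6)q = 16/3 + (1/6)q gives q* = 40 and p* = 12.
With the rebate, buyers effectively pay pb = ps − 2, where ps is the price sellers receive.
On the curves, pb = 56/3 - (1/6)q and ps = 16/3 + (1/6)q; the wedge ps − pb = 2 gives 16/3 + (1/6)q − (56/3 - (1/6)q) = 2, so q' = 46.
Then pb = 56/3 − (1/6)·46 = 11 and ps = 16/3 + (1/6)·46 = 13.
Buyers' price falls by p* − pb = 12 − 11 = 1; sellers' price rises by ps − p* = 13 − 12 = 1.
So consumers capture 1/2 = 0.5 of each unit of subsidy.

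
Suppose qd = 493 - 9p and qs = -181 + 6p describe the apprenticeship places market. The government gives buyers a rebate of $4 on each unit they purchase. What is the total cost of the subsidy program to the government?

Government cost = $412

Pre-subsidy: 493 - 9p = -181 + 6p gives p* = 674/15, q* = 88.6.
With the rebate, buyers effectively pay pb = ps − 4, where ps is the price sellers receive.
Demand in terms of ps becomes qd = 493 − 9(ps − 4) = 529 - 9ps. Setting this equal to supply: 529 - 9ps = -181 + 6ps, so ps = 142/3.
Buyers pay pb = 142/3 − 4 = 130/3; q' = -181 + 6·(142/3) = 103.
Government outlay = subsidy × quantity = 4 × 103 = 412.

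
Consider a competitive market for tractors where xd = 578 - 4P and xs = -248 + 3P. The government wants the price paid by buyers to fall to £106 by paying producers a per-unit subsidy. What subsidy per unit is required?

At a buyer price of 106, quantity demanded is 578 − 4·106 = 154.
Sellers supply 154 only when they receive Ps with -248 + 3·Ps = 154, i.e. Ps = 134.
s = Ps − Pb = 134 − 106 = 28.

Required subsidy s = £28 per unit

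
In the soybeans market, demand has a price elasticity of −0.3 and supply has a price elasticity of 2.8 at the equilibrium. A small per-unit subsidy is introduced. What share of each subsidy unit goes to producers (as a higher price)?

Producer share = 3/31

For a small subsidy around the equilibrium, the benefit split depends on the relative slopes, which at a point are proportional to the elasticities.
Buyer share = εs/(εs + |εd|) = 2.8/(2.8 + 0.3) = 28/31; seller share = |εd|/(εs + |εd|) = 3/31.
So producers capture 3/31 of the subsidy.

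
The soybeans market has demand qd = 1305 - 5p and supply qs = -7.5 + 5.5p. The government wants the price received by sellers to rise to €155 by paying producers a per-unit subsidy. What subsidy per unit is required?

Required subsidy s = €63 per unit

At a seller price of 155, quantity supplied is -7.5 + 5.5·155 = 845.
Buyers absorb 845 only when they pay pb with 1305 − 5·pb = 845, i.e. pb = 92.
s = ps − pb = 155 − 92 = 63.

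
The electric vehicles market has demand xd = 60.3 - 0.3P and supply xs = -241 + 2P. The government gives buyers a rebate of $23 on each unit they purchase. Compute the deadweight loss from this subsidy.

Pre-subsidy: 60.3 - 0.3P = -241 + 2P gives P* = 131, x* = 21.
With the rebate, buyers effectively pay Pb = Ps − 23, where Ps is the price sellers receive.
Demand in terms of Ps becomes xd = 60.3 − 0.3(Ps − 23) = 67.2 - 0.3Ps. Setting this equal to supply: 67.2 - 0.3Ps = -241 + 2Ps, so Ps = 134.
Buyers pay Pb = 134 − 23 = 111; x' = -241 + 2·134 = 27.
The subsidy expands output by 27 − 21 = 6 past the efficient level; on those units the gap between marginal cost and willingness to pay runs from 0 up to 23.
DWL = ½ × 23 × 6 = 69.

Deadweight loss = $69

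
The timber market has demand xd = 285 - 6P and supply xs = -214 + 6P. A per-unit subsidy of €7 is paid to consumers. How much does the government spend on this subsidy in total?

Pre-subsidy: 285 - 6P = -214 + 6P gives P* = 499/12, x* = 35.5.
With the rebate, buyers effectively pay Pb = Ps − 7, where Ps is the price sellers receive.
Demand in terms of Ps becomes xd = 285 − 6(Ps − 7) = 327 - 6Ps. Setting this equal to supply: 327 - 6Ps = -214 + 6Ps, so Ps = 541/12.
Buyers pay Pb = 541/12 − 7 = 457/12; x' = -214 + 6·(541/12) = 56.5.
Government outlay = subsidy × quantity = 7 × 56.5 = 395.5.

Government cost = €395.5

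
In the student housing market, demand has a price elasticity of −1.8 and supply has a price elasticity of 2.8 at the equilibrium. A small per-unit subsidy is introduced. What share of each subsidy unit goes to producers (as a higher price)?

Producer share = 9/23

For a small subsidy around the equilibrium, the benefit split depends on the relative slopes, which at a point are proportional to the elasticities.
Buyer share = εs/(εs + |εd|) = 2.8/(2.8 + 1.8) = 14/23; seller share = |εd|/(εs + |εd|) = 9/23.
So producers capture 9/23 of the subsidy.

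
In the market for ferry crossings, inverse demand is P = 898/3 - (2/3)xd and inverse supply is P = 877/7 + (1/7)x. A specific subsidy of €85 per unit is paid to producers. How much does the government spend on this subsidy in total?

Government cost = €27200

Pre-subsidy: 898/3 - (2/3)x = 877/7 + (1/7)x gives x* = 215 and P* = 156.
With the subsidy, sellers receive Ps = Pb + 85 for each unit, where Pb is the price buyers pay.
On the curves, Pb = 898/3 - (2/3)x and Ps = 877/7 + (1/7)x; the wedge Ps − Pb = 85 gives 877/7 + (1/7)x − (898/3 - (2/3)x) = 85, so x' = 320.
Then Pb = 898/3 − (2/3)·320 = 86 and Ps = 877/7 + (1/7)·320 = 171.
Government outlay = subsidy × quantity = 85 × 320 = 27200.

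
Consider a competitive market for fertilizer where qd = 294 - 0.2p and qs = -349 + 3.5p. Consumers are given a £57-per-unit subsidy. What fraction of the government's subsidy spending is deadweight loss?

DWL / government spending = 399/19982

Pre-subsidy: 294 - 0.2p = -349 + 3.5p gives p* = 6430/37, q* = 9592/37.
With the rebate, buyers effectively pay pb = ps − 57, where ps is the price sellers receive.
Demand in terms of ps becomes qd = 294 − 0.2(ps − 57) = 305.4 - 0.2ps. Setting this equal to supply: 305.4 - 0.2ps = -349 + 3.5ps, so ps = 6544/37.
Buyers pay pb = 6544/37 − 57 = 4435/37; q' = -349 + 3.5·(6544/37) = 9991/37.
ΔCS = ½(9592/37 + 9991/37)(6430/37 − 4435/37) = 39068085/2738; ΔPS = ½(9592/37 + 9991/37)(6544/37 − 6430/37) = 1116231/1369.
Government spending = 57 × 9991/37 = 569487/37.
DWL = ½ × 57 × (9991/37 − 9592/37) = 22743/74; fraction = (22743/74) / (569487/37) = 399/19982.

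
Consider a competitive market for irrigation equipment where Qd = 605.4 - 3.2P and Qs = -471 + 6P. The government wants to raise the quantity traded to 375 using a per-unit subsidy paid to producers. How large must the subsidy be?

Required subsidy s = 69 per unit

At Q = 375, invert demand for the buyer price: Pb = (605.4 − 375)/3.2 = 72; invert supply for the seller price: Ps = (375 − (-471))/6 = 141.
The subsidy must fill the gap: s = Ps − Pb = 141 − 72 = 69.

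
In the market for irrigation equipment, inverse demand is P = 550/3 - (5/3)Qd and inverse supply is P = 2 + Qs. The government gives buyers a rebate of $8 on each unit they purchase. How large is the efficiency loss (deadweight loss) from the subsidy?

Pre-subsidy: 550/3 - (5/3)Q = 2 + Q gives Q* = 68 and P* = 70.
With the rebate, buyers effectively pay Pb = Ps − 8, where Ps is the price sellers receive.
On the curves, Pb = 550/3 - (5/3)Q and Ps = 2 + Q; the wedge Ps − Pb = 8 gives 2 + Q − (550/3 - (5/3)Q) = 8, so Q' = 71.
Then Pb = 550/3 − (5/3)·71 = 65 and Ps = 2 + 1·71 = 73.
The subsidy expands output by 71 − 68 = 3 past the efficient level; on those units the gap between marginal cost and willingness to pay runs from 0 up to 8.
DWL = ½ × 8 × 3 = 12.

Deadweight loss = $12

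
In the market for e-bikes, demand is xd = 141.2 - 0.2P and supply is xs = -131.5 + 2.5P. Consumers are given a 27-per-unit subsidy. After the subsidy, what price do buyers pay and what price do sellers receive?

Buyers pay 76; sellers receive 103

Pre-subsidy: 141.2 - 0.2P = -131.5 + 2.5P gives P* = 101, x* = 121.
With the rebate, buyers effectively pay Pb = Ps − 27, where Ps is the price sellers receive.
Demand in terms of Ps becomes xd = 141.2 − 0.2(Ps − 27) = 146.6 - 0.2Ps. Setting this equal to supply: 146.6 - 0.2Ps = -131.5 + 2.5Ps, so Ps = 103.
Buyers pay Pb = 103 − 27 = 76; x' = -131.5 + 2.5·103 = 126.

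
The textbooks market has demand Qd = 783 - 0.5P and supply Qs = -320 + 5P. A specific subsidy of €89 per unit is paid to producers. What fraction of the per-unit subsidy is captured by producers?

Producer share = 1/11

Pre-subsidy: 783 - 0.5P = -320 + 5P gives P* = 2206/11, Q* = 7510/11.
With the subsidy, sellers receive Ps = Pb + 89 for each unit, where Pb is the price buyers pay.
Supply in terms of Pb becomes Qs = -320 + 5(Pb + 89) = 125 + 5Pb. Setting this equal to demand: 783 - 0.5Pb = 125 + 5Pb, so Pb = 1316/11.
Sellers receive Ps = 1316/11 + 89 = 2295/11; Q' = 783 − 0.5·(1316/11) = 7955/11.
Buyers' price falls by P* − Pb = 2206/11 − 1316/11 = 890/11; sellers' price rises by Ps − P* = 2295/11 − 2206/11 = 89/11.
So producers capture (89/11)/89 = 1/11 of each unit of subsidy.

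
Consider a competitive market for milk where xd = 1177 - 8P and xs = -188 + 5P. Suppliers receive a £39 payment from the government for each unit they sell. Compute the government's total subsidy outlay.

Pre-subsidy: 1177 - 8P = -188 + 5P gives P* = 105, x* = 337.
With the subsidy, sellers receive Ps = Pb + 39 for each unit, where Pb is the price buyers pay.
Supply in terms of Pb becomes xs = -188 + 5(Pb + 39) = 7 + 5Pb. Setting this equal to demand: 1177 - 8Pb = 7 + 5Pb, so Pb = 90.
Sellers receive Ps = 90 + 39 = 129; x' = 1177 − 8·90 = 457.
Government outlay = subsidy × quantity = 39 × 457 = 17823.

Government cost = £17823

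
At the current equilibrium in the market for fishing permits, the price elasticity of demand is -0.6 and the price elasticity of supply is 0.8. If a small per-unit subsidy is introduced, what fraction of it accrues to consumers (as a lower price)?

Consumer share = 4/7

For a small subsidy around the equilibrium, the benefit split depends on the relative slopes, which at a point are proportional to the elasticities.
Buyer share = εs/(εs + |εd|) = 0.8/(0.8 + 0.6) = 4/7; seller share = |εd|/(εs + |εd|) = 3/7.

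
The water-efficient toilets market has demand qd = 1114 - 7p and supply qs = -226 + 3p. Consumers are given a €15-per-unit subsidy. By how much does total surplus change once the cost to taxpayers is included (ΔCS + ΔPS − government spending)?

Pre-subsidy: 1114 - 7p = -226 + 3p gives p* = 134, q* = 176.
With the rebate, buyers effectively pay pb = ps − 15, where ps is the price sellers receive.
Demand in terms of ps becomes qd = 1114 − 7(ps − 15) = 1219 - 7ps. Setting this equal to supply: 1219 - 7ps = -226 + 3ps, so ps = 144.5.
Buyers pay pb = 144.5 − 15 = 129.5; q' = -226 + 3·144.5 = 207.5.
ΔCS = ½(176 + 207.5)(134 − 129.5) = 862.875; ΔPS = ½(176 + 207.5)(144.5 − 134) = 2013.375.
Government spending = 15 × 207.5 = 3112.5.
Net change = 862.875 + 2013.375 − 3112.5 = -236.25. The loss equals the DWL triangle ½·15·31.5.

Net change in total surplus = -€236.25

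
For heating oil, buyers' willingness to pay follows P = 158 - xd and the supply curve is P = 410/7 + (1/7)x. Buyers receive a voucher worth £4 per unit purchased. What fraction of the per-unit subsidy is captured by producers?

Producer share = 0.125

Pre-subsidy: 158 - x = 410/7 + (1/7)x gives x* = 87 and P* = 71.
With the rebate, buyers effectively pay Pb = Ps − 4, where Ps is the price sellers receive.
On the curves, Pb = 158 - x and Ps = 410/7 + (1/7)x; the wedge Ps − Pb = 4 gives 410/7 + (1/7)x − (158 - x) = 4, so x' = 90.5.
Then Pb = 158 − 1·90.5 = 67.5 and Ps = 410/7 + (1/7)·90.5 = 71.5.
Buyers' price falls by P* − Pb = 71 − 67.5 = 3.5; sellers' price rises by Ps − P* = 71.5 − 71 = 0.5.
So producers capture 0.5/4 = 0.125 of each unit of subsidy.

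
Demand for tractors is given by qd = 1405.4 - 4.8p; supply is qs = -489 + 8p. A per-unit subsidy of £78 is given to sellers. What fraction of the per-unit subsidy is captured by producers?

Producer share = 0.375

Pre-subsidy: 1405.4 - 4.8p = -489 + 8p gives p* = 148, q* = 695.
With the subsidy, sellers receive ps = pb + 78 for each unit, where pb is the price buyers pay.
Supply in terms of pb becomes qs = -489 + 8(pb + 78) = 135 + 8pb. Setting this equal to demand: 1405.4 - 4.8pb = 135 + 8pb, so pb = 99.25.
Sellers receive ps = 99.25 + 78 = 177.25; q' = 1405.4 − 4.8·99.25 = 929.
Buyers' price falls by p* − pb = 148 − 99.25 = 48.75; sellers' price rises by ps − p* = 177.25 − 148 = 29.25.
So producers capture 29.25/78 = 0.375 of each unit of subsidy.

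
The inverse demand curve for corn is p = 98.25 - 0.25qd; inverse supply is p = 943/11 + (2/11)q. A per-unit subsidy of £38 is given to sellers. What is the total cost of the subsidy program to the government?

Pre-subsidy: 98.25 - 0.25q = 943/11 + (2/11)q gives q* = 29 and p* = 91.
With the subsidy, sellers receive ps = pb + 38 for each unit, where pb is the price buyers pay.
On the curves, pb = 98.25 - 0.25q and ps = 943/11 + (2/11)q; the wedge ps − pb = 38 gives 943/11 + (2/11)q − (98.25 - 0.25q) = 38, so q' = 117.
Then pb = 98.25 − 0.25·117 = 69 and ps = 943/11 + (2/11)·117 = 107.
Government outlay = subsidy × quantity = 38 × 117 = 4446.

Government cost = £4446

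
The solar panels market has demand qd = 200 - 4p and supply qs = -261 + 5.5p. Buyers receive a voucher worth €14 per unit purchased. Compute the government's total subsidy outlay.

Pre-subsidy: 200 - 4p = -261 + 5.5p gives p* = 922/19, q* = 112/19.
With the rebate, buyers effectively pay pb = ps − 14, where ps is the price sellers receive.
Demand in terms of ps becomes qd = 200 − 4(ps − 14) = 256 - 4ps. Setting this equal to supply: 256 - 4ps = -261 + 5.5ps, so ps = 1034/19.
Buyers pay pb = 1034/19 − 14 = 768/19; q' = -261 + 5.5·(1034/19) = 728/19.
Government outlay = subsidy × quantity = 14 × 728/19 = 10192/19.

Government cost = 10192/19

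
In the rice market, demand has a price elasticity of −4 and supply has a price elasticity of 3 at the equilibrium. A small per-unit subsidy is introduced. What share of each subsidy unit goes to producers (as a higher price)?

For a small subsidy around the equilibrium, the benefit split depends on the relative slopes, which at a point are proportional to the elasticities.
Buyer share = εs/(εs + |εd|) = 3/(3 + 4) = 3/7; seller share = |εd|/(εs + |εd|) = 4/7.
So producers capture 4/7 of the subsidy.

Producer share = 4/7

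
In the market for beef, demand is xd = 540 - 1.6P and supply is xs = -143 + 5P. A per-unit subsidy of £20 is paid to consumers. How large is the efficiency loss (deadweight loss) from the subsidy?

Pre-subsidy: 540 - 1.6P = -143 + 5P gives P* = 3415/33, x* = 12356/33.
With the rebate, buyers effectively pay Pb = Ps − 20, where Ps is the price sellers receive.
Demand in terms of Ps becomes xd = 540 − 1.6(Ps − 20) = 572 - 1.6Ps. Setting this equal to supply: 572 - 1.6Ps = -143 + 5Ps, so Ps = 325/3.
Buyers pay Pb = 325/3 − 20 = 265/3; x' = -143 + 5·(325/3) = 1196/3.
The subsidy expands output by 1196/3 − 12356/33 = 800/33 past the efficient level; on those units the gap between marginal cost and willingness to pay runs from 0 up to 20.
DWL = ½ × 20 × 800/33 = 8000/33.

Deadweight loss = 8000/33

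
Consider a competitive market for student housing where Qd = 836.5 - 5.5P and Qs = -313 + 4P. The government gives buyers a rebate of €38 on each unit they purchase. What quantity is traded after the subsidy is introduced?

Pre-subsidy: 836.5 - 5.5P = -313 + 4P gives P* = 121, Q* = 171.
With the rebate, buyers effectively pay Pb = Ps − 38, where Ps is the price sellers receive.
Demand in terms of Ps becomes Qd = 836.5 − 5.5(Ps − 38) = 1045.5 - 5.5Ps. Setting this equal to supply: 1045.5 - 5.5Ps = -313 + 4Ps, so Ps = 143.
Buyers pay Pb = 143 − 38 = 105; Q' = -313 + 4·143 = 259.

Q' = 259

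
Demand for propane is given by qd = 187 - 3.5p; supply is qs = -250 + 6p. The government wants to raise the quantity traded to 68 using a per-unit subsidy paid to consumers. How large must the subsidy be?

At q = 68, invert demand for the buyer price: pb = (187 − 68)/3.5 = 34; invert supply for the seller price: ps = (68 − (-250))/6 = 53.
The subsidy must fill the gap: s = ps − pb = 53 − 34 = 19.

Required subsidy s = 19 per unit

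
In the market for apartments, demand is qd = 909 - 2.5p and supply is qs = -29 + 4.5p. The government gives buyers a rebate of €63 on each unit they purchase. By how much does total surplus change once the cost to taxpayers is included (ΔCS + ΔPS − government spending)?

Pre-subsidy: 909 - 2.5p = -29 + 4.5p gives p* = 134, q* = 574.
With the rebate, buyers effectively pay pb = ps − 63, where ps is the price sellers receive.
Demand in terms of ps becomes qd = 909 − 2.5(ps − 63) = 1066.5 - 2.5ps. Setting this equal to supply: 1066.5 - 2.5ps = -29 + 4.5ps, so ps = 156.5.
Buyers pay pb = 156.5 − 63 = 93.5; q' = -29 + 4.5·156.5 = 675.25.
ΔCS = ½(574 + 675.25)(134 − 93.5) = 25297.3125; ΔPS = ½(574 + 675.25)(156.5 − 134) = 14054.0625.
Government spending = 63 × 675.25 = 42540.75.
Net change = 25297.3125 + 14054.0625 − 42540.75 = -3189.375. The loss equals the DWL triangle ½·63·101.25.

Net change in total surplus = -€3189.375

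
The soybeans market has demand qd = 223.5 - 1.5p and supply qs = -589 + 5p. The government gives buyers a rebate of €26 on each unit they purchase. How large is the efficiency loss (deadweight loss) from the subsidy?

Deadweight loss = €390

Pre-subsidy: 223.5 - 1.5p = -589 + 5p gives p* = 125, q* = 36.
With the rebate, buyers effectively pay pb = ps − 26, where ps is the price sellers receive.
Demand in terms of ps becomes qd = 223.5 − 1.5(ps − 26) = 262.5 - 1.5ps. Setting this equal to supply: 262.5 - 1.5ps = -589 + 5ps, so ps = 131.
Buyers pay pb = 131 − 26 = 105; q' = -589 + 5·131 = 66.
The subsidy expands output by 66 − 36 = 30 past the efficient level; on those units the gap between marginal cost and willingness to pay runs from 0 up to 26.
DWL = ½ × 26 × 30 = 390.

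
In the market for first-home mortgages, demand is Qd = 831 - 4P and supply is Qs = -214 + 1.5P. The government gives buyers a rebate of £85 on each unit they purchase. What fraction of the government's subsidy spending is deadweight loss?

Pre-subsidy: 831 - 4P = -214 + 1.5P gives P* = 190, Q* = 71.
With the rebate, buyers effectively pay Pb = Ps − 85, where Ps is the price sellers receive.
Demand in terms of Ps becomes Qd = 831 − 4(Ps − 85) = 1171 - 4Ps. Setting this equal to supply: 1171 - 4Ps = -214 + 1.5Ps, so Ps = 2770/11.
Buyers pay Pb = 2770/11 − 85 = 1835/11; Q' = -214 + 1.5·(2770/11) = 1801/11.
ΔCS = ½(71 + 1801/11)(190 − 1835/11) = 329205/121; ΔPS = ½(71 + 1801/11)(2770/11 − 190) = 877880/121.
Government spending = 85 × 1801/11 = 153085/11.
DWL = ½ × 85 × (1801/11 − 71) = 43350/11; fraction = (43350/11) / (153085/11) = 510/1801.

DWL / government spending = 510/1801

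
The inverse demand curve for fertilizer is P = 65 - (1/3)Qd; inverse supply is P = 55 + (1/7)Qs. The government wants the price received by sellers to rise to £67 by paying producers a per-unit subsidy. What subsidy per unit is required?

At a seller price of 67, quantity supplied is -385 + 7·67 = 84.
Buyers absorb 84 only when they pay Pb = 65 − (1/3)·84 = 37.
s = Ps − Pb = 67 − 37 = 30.

Required subsidy s = £30 per unit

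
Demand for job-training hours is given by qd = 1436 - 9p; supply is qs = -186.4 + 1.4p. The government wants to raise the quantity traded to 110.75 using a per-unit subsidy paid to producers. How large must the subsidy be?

At q = 110.75, invert demand for the buyer price: pb = (1436 − 110.75)/9 = 147.25; invert supply for the seller price: ps = (110.75 − (-186.4))/1.4 = 212.25.
The subsidy must fill the gap: s = ps − pb = 212.25 − 147.25 = 65.

Required subsidy s = 65 per unit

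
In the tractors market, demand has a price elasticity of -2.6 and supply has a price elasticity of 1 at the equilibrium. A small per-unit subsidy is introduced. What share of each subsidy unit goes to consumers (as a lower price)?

Consumer share = 5/18

For a small subsidy around the equilibrium, the benefit split depends on the relative slopes, which at a point are proportional to the elasticities.
Buyer share = εs/(εs + |εd|) = 1/(1 + 2.6) = 5/18; seller share = |εd|/(εs + |εd|) = 13/18.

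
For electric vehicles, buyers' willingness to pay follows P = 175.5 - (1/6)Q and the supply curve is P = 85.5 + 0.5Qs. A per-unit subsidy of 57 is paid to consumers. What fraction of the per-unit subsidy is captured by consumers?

Pre-subsidy: 175.5 - (1/6)Q = 85.5 + 0.5Q gives Q* = 135 and P* = 153.
With the rebate, buyers effectively pay Pb = Ps − 57, where Ps is the price sellers receive.
On the curves, Pb = 175.5 - (1/6)Q and Ps = 85.5 + 0.5Q; the wedge Ps − Pb = 57 gives 85.5 + 0.5Q − (175.5 - (1/6)Q) = 57, so Q' = 220.5.
Then Pb = 175.5 − (1/6)·220.5 = 138.75 and Ps = 85.5 + 0.5·220.5 = 195.75.
Buyers' price falls by P* − Pb = 153 − 138.75 = 14.25; sellers' price rises by Ps − P* = 195.75 − 153 = 42.75.
So consumers capture 14.25/57 = 0.25 of each unit of subsidy.

Consumer share = 0.25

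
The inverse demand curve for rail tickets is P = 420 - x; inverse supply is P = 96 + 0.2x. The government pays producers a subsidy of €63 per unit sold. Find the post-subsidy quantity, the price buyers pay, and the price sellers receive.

x' = 322.5; buyers pay €97.5; sellers receive €160.5

Pre-subsidy: 420 - x = 96 + 0.2x gives x* = 270 and P* = 150.
With the subsidy, sellers receive Ps = Pb + 63 for each unit, where Pb is the price buyers pay.
On the curves, Pb = 420 - x and Ps = 96 + 0.2x; the wedge Ps − Pb = 63 gives 96 + 0.2x − (420 - x) = 63, so x' = 322.5.
Then Pb = 420 − 1·322.5 = 97.5 and Ps = 96 + 0.2·322.5 = 160.5.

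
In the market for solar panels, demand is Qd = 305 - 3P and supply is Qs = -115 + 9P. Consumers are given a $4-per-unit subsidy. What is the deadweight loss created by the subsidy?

Pre-subsidy: 305 - 3P = -115 + 9P gives P* = 35, Q* = 200.
With the rebate, buyers effectively pay Pb = Ps − 4, where Ps is the price sellers receive.
Demand in terms of Ps becomes Qd = 305 − 3(Ps − 4) = 317 - 3Ps. Setting this equal to supply: 317 - 3Ps = -115 + 9Ps, so Ps = 36.
Buyers pay Pb = 36 − 4 = 32; Q' = -115 + 9·36 = 209.
The subsidy expands output by 209 − 200 = 9 past the efficient level; on those units the gap between marginal cost and willingness to pay runs from 0 up to 4.
DWL = ½ × 4 × 9 = 18.

Deadweight loss = $18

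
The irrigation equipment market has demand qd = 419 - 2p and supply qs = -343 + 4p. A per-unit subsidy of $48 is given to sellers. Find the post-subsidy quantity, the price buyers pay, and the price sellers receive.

q' = 229; buyers pay $95; sellers receive $143

Pre-subsidy: 419 - 2p = -343 + 4p gives p* = 127, q* = 165.
With the subsidy, sellers receive ps = pb + 48 for each unit, where pb is the price buyers pay.
Supply in terms of pb becomes qs = -343 + 4(pb + 48) = -151 + 4pb. Setting this equal to demand: 419 - 2pb = -151 + 4pb, so pb = 95.
Sellers receive ps = 95 + 48 = 143; q' = 419 − 2·95 = 229.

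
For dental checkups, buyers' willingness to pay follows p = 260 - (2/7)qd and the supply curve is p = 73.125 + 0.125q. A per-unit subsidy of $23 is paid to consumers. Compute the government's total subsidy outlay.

Pre-subsidy: 260 - (2/7)q = 73.125 + 0.125q gives q* = 455 and p* = 130.
With the rebate, buyers effectively pay pb = ps − 23, where ps is the price sellers receive.
On the curves, pb = 260 - (2/7)q and ps = 73.125 + 0.125q; the wedge ps − pb = 23 gives 73.125 + 0.125q − (260 - (2/7)q) = 23, so q' = 511.
Then pb = 260 − (2/7)·511 = 114 and ps = 73.125 + 0.125·511 = 137.
Government outlay = subsidy × quantity = 23 × 511 = 11753.

Government cost = $11753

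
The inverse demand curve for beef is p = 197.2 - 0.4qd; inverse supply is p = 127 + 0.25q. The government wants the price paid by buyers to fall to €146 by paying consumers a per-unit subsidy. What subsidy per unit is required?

At a buyer price of 146, quantity demanded is 493 − 2.5·146 = 128.
Sellers supply 128 only when they receive ps = 127 + 0.25·128 = 159.
s = ps − pb = 159 − 146 = 13.

Required subsidy s = €13 per unit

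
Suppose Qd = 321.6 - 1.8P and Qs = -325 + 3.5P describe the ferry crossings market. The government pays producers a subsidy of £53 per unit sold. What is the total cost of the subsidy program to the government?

Government cost = £8745

Pre-subsidy: 321.6 - 1.8P = -325 + 3.5P gives P* = 122, Q* = 102.
With the subsidy, sellers receive Ps = Pb + 53 for each unit, where Pb is the price buyers pay.
Supply in terms of Pb becomes Qs = -325 + 3.5(Pb + 53) = -139.5 + 3.5Pb. Setting this equal to demand: 321.6 - 1.8Pb = -139.5 + 3.5Pb, so Pb = 87.
Sellers receive Ps = 87 + 53 = 140; Q' = 321.6 − 1.8·87 = 165.
Government outlay = subsidy × quantity = 53 × 165 = 8745.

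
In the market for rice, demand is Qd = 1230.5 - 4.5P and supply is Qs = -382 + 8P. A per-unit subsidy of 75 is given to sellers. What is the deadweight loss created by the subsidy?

Pre-subsidy: 1230.5 - 4.5P = -382 + 8P gives P* = 129, Q* = 650.
With the subsidy, sellers receive Ps = Pb + 75 for each unit, where Pb is the price buyers pay.
Supply in terms of Pb becomes Qs = -382 + 8(Pb + 75) = 218 + 8Pb. Setting this equal to demand: 1230.5 - 4.5Pb = 218 + 8Pb, so Pb = 81.
Sellers receive Ps = 81 + 75 = 156; Q' = 1230.5 − 4.5·81 = 866.
The subsidy expands output by 866 − 650 = 216 past the efficient level; on those units the gap between marginal cost and willingness to pay runs from 0 up to 75.
DWL = ½ × 75 × 216 = 8100.

Deadweight loss = 8100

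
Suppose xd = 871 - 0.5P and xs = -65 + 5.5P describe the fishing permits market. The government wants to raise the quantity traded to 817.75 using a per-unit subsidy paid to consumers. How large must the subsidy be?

Required subsidy s = 54 per unit

At x = 817.75, invert demand for the buyer price: Pb = (871 − 817.75)/0.5 = 106.5; invert supply for the seller price: Ps = (817.75 − (-65))/5.5 = 160.5.
The subsidy must fill the gap: s = Ps − Pb = 160.5 − 106.5 = 54.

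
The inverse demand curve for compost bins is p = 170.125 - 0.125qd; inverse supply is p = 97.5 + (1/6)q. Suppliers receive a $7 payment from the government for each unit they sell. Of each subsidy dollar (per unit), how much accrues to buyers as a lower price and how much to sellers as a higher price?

Buyers gain $3 per unit; sellers gain $4 per unit

Pre-subsidy: 170.125 - 0.125q = 97.5 + (1/6)q gives q* = 249 and p* = 139.
With the subsidy, sellers receive ps = pb + 7 for each unit, where pb is the price buyers pay.
On the curves, pb = 170.125 - 0.125q and ps = 97.5 + (1/6)q; the wedge ps − pb = 7 gives 97.5 + (1/6)q − (170.125 - 0.125q) = 7, so q' = 273.
Then pb = 170.125 − 0.125·273 = 136 and ps = 97.5 + (1/6)·273 = 143.
Buyers' price falls by p* − pb = 139 − 136 = 3; sellers' price rises by ps − p* = 143 − 139 = 4.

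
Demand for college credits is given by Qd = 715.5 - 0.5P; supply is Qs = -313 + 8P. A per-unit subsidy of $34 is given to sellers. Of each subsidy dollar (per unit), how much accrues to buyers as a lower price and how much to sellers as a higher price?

Pre-subsidy: 715.5 - 0.5P = -313 + 8P gives P* = 121, Q* = 655.
With the subsidy, sellers receive Ps = Pb + 34 for each unit, where Pb is the price buyers pay.
Supply in terms of Pb becomes Qs = -313 + 8(Pb + 34) = -41 + 8Pb. Setting this equal to demand: 715.5 - 0.5Pb = -41 + 8Pb, so Pb = 89.
Sellers receive Ps = 89 + 34 = 123; Q' = 715.5 − 0.5·89 = 671.
Buyers' price falls by P* − Pb = 121 − 89 = 32; sellers' price rises by Ps − P* = 123 − 121 = 2.

Buyers gain $32 per unit; sellers gain $2 per unit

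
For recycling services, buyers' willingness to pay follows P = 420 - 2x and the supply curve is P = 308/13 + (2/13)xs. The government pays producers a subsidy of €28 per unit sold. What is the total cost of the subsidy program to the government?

Government cost = €5516

Pre-subsidy: 420 - 2x = 308/13 + (2/13)x gives x* = 184 and P* = 52.
With the subsidy, sellers receive Ps = Pb + 28 for each unit, where Pb is the price buyers pay.
On the curves, Pb = 420 - 2x and Ps = 308/13 + (2/13)x; the wedge Ps − Pb = 28 gives 308/13 + (2/13)x − (420 - 2x) = 28, so x' = 197.
Then Pb = 420 − 2·197 = 26 and Ps = 308/13 + (2/13)·197 = 54.
Government outlay = subsidy × quantity = 28 × 197 = 5516.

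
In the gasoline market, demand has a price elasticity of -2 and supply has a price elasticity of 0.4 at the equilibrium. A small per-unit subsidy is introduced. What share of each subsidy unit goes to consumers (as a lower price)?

Consumer share = 1/6

For a small subsidy around the equilibrium, the benefit split depends on the relative slopes, which at a point are proportional to the elasticities.
Buyer share = εs/(εs + |εd|) = 0.4/(0.4 + 2) = 1/6; seller share = |εd|/(εs + |εd|) = 5/6.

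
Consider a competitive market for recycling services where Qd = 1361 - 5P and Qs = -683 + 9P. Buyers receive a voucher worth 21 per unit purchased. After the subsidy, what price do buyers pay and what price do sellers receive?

Pre-subsidy: 1361 - 5P = -683 + 9P gives P* = 146, Q* = 631.
With the rebate, buyers effectively pay Pb = Ps − 21, where Ps is the price sellers receive.
Demand in terms of Ps becomes Qd = 1361 − 5(Ps − 21) = 1466 - 5Ps. Setting this equal to supply: 1466 - 5Ps = -683 + 9Ps, so Ps = 153.5.
Buyers pay Pb = 153.5 − 21 = 132.5; Q' = -683 + 9·153.5 = 698.5.

Buyers pay 132.5; sellers receive 153.5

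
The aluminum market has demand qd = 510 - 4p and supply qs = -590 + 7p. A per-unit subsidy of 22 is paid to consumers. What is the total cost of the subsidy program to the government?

Pre-subsidy: 510 - 4p = -590 + 7p gives p* = 100, q* = 110.
With the rebate, buyers effectively pay pb = ps − 22, where ps is the price sellers receive.
Demand in terms of ps becomes qd = 510 − 4(ps − 22) = 598 - 4ps. Setting this equal to supply: 598 - 4ps = -590 + 7ps, so ps = 108.
Buyers pay pb = 108 − 22 = 86; q' = -590 + 7·108 = 166.
Government outlay = subsidy × quantity = 22 × 166 = 3652.

Government cost = 3652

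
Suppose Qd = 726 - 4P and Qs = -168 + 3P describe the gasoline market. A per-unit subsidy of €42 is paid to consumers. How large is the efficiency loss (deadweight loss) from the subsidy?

Deadweight loss = €1512

Pre-subsidy: 726 - 4P = -168 + 3P gives P* = 894/7, Q* = 1506/7.
With the rebate, buyers effectively pay Pb = Ps − 42, where Ps is the price sellers receive.
Demand in terms of Ps becomes Qd = 726 − 4(Ps − 42) = 894 - 4Ps. Setting this equal to supply: 894 - 4Ps = -168 + 3Ps, so Ps = 1062/7.
Buyers pay Pb = 1062/7 − 42 = 768/7; Q' = -168 + 3·(1062/7) = 2010/7.
The subsidy expands output by 2010/7 − 1506/7 = 72 past the efficient level; on those units the gap between marginal cost and willingness to pay runs from 0 up to 42.
DWL = ½ × 42 × 72 = 1512.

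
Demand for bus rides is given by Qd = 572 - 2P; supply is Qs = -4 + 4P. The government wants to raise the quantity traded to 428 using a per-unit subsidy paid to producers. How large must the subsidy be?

Required subsidy s = 36 per unit

At Q = 428, invert demand for the buyer price: Pb = (572 − 428)/2 = 72; invert supply for the seller price: Ps = (428 − (-4))/4 = 108.
The subsidy must fill the gap: s = Ps − Pb = 108 − 72 = 36.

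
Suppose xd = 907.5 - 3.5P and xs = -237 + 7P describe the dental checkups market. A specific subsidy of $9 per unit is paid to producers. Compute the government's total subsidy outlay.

Government cost = $4923

Pre-subsidy: 907.5 - 3.5P = -237 + 7P gives P* = 109, x* = 526.
With the subsidy, sellers receive Ps = Pb + 9 for each unit, where Pb is the price buyers pay.
Supply in terms of Pb becomes xs = -237 + 7(Pb + 9) = -174 + 7Pb. Setting this equal to demand: 907.5 - 3.5Pb = -174 + 7Pb, so Pb = 103.
Sellers receive Ps = 103 + 9 = 112; x' = 907.5 − 3.5·103 = 547.
Government outlay = subsidy × quantity = 9 × 547 = 4923.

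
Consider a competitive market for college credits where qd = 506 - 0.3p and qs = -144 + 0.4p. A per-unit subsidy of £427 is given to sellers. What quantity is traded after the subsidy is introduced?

q' = 10522/35

Pre-subsidy: 506 - 0.3p = -144 + 0.4p gives p* = 6500/7, q* = 1592/7.
With the subsidy, sellers receive ps = pb + 427 for each unit, where pb is the price buyers pay.
Supply in terms of pb becomes qs = -144 + 0.4(pb + 427) = 26.8 + 0.4pb. Setting this equal to demand: 506 - 0.3pb = 26.8 + 0.4pb, so pb = 4792/7.
Sellers receive ps = 4792/7 + 427 = 7781/7; q' = 506 − 0.3·(4792/7) = 10522/35.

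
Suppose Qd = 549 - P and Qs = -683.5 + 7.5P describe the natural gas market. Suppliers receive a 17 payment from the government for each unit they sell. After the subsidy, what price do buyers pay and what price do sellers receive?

Buyers pay 130; sellers receive 147

Pre-subsidy: 549 - P = -683.5 + 7.5P gives P* = 145, Q* = 404.
With the subsidy, sellers receive Ps = Pb + 17 for each unit, where Pb is the price buyers pay.
Supply in terms of Pb becomes Qs = -683.5 + 7.5(Pb + 17) = -556 + 7.5Pb. Setting this equal to demand: 549 - Pb = -556 + 7.5Pb, so Pb = 130.
Sellers receive Ps = 130 + 17 = 147; Q' = 549 − 1·130 = 419.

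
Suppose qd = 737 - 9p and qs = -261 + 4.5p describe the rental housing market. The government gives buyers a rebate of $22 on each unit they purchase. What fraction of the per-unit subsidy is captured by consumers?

Pre-subsidy: 737 - 9p = -261 + 4.5p gives p* = 1996/27, q* = 215/3.
With the rebate, buyers effectively pay pb = ps − 22, where ps is the price sellers receive.
Demand in terms of ps becomes qd = 737 − 9(ps − 22) = 935 - 9ps. Setting this equal to supply: 935 - 9ps = -261 + 4.5ps, so ps = 2392/27.
Buyers pay pb = 2392/27 − 22 = 1798/27; q' = -261 + 4.5·(2392/27) = 413/3.
Buyers' price falls by p* − pb = 1996/27 − 1798/27 = 22/3; sellers' price rises by ps − p* = 2392/27 − 1996/27 = 44/3.
So consumers capture (22/3)/22 = 1/3 of each unit of subsidy.

Consumer share = 1/3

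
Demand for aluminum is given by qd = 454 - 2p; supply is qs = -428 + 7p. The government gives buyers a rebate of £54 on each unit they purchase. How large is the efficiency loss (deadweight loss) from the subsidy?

Pre-subsidy: 454 - 2p = -428 + 7p gives p* = 98, q* = 258.
With the rebate, buyers effectively pay pb = ps − 54, where ps is the price sellers receive.
Demand in terms of ps becomes qd = 454 − 2(ps − 54) = 562 - 2ps. Setting this equal to supply: 562 - 2ps = -428 + 7ps, so ps = 110.
Buyers pay pb = 110 − 54 = 56; q' = -428 + 7·110 = 342.
The subsidy expands output by 342 − 258 = 84 past the efficient level; on those units the gap between marginal cost and willingness to pay runs from 0 up to 54.
DWL = ½ × 54 × 84 = 2268.

Deadweight loss = £2268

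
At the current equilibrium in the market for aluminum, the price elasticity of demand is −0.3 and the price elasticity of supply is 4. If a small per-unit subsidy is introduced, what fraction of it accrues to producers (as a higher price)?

For a small subsidy around the equilibrium, the benefit split depends on the relative slopes, which at a point are proportional to the elasticities.
Buyer share = εs/(εs + |εd|) = 4/(4 + 0.3) = 40/43; seller share = |εd|/(εs + |εd|) = 3/43.
So producers capture 3/43 of the subsidy.

Producer share = 3/43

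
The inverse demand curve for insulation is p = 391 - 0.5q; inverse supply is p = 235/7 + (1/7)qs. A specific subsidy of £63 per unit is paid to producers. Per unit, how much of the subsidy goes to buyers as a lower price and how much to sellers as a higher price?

Pre-subsidy: 391 - 0.5q = 235/7 + (1/7)q gives q* = 556 and p* = 113.
With the subsidy, sellers receive ps = pb + 63 for each unit, where pb is the price buyers pay.
On the curves, pb = 391 - 0.5q and ps = 235/7 + (1/7)q; the wedge ps − pb = 63 gives 235/7 + (1/7)q − (391 - 0.5q) = 63, so q' = 654.
Then pb = 391 − 0.5·654 = 64 and ps = 235/7 + (1/7)·654 = 127.
Buyers' price falls by p* − pb = 113 − 64 = 49; sellers' price rises by ps − p* = 127 − 113 = 14.

Buyers gain £49 per unit; sellers gain £14 per unit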